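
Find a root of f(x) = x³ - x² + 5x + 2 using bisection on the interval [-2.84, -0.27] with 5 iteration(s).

f(x) = x³ - x² + 5x + 2
Initial interval: [-2.84, -0.27]

Iteration 1:
  c_1 = (-2.840000 + (-0.270000))/2 = -1.555000
  f(c_1) = f(-1.555000) = -11.953054
  f(a) × f(c) ≥ 0, new interval: [-1.555000, -0.270000]
Iteration 2:
  c_2 = (-1.555000 + (-0.270000))/2 = -0.912500
  f(c_2) = f(-0.912500) = -4.154955
  f(a) × f(c) ≥ 0, new interval: [-0.912500, -0.270000]
Iteration 3:
  c_3 = (-0.912500 + (-0.270000))/2 = -0.591250
  f(c_3) = f(-0.591250) = -1.512514
  f(a) × f(c) ≥ 0, new interval: [-0.591250, -0.270000]
Iteration 4:
  c_4 = (-0.591250 + (-0.270000))/2 = -0.430625
  f(c_4) = f(-0.430625) = -0.418417
  f(a) × f(c) ≥ 0, new interval: [-0.430625, -0.270000]
Iteration 5:
  c_5 = (-0.430625 + (-0.270000))/2 = -0.350313
  f(c_5) = f(-0.350313) = 0.082729
  f(a) × f(c) < 0, new interval: [-0.430625, -0.350313]

After 5 iteration(s), the approximation is c_5 = -0.350313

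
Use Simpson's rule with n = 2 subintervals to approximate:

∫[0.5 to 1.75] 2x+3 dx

f(x) = 2x+3
a = 0.5, b = 1.75, n = 2
h = (b - a)/n = 0.625000

Simpson's rule: (h/3)[f(x₀) + 4f(x₁) + 2f(x₂) + ... + f(xₙ)]

x_0 = 0.5000, f(x_0) = 4.000000, coefficient = 1
x_1 = 1.1250, f(x_1) = 5.250000, coefficient = 4
x_2 = 1.7500, f(x_2) = 6.500000, coefficient = 1

I ≈ (0.625000/3) × 31.500000 = 6.562500
Exact value: 6.562500
Error: 0.000000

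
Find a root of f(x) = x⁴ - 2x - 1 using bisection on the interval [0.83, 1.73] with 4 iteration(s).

f(x) = x⁴ - 2x - 1
Initial interval: [0.83, 1.73]

Iteration 1:
  c_1 = (0.830000 + 1.730000)/2 = 1.280000
  f(c_1) = f(1.280000) = -0.875645
  f(a) × f(c) ≥ 0, new interval: [1.280000, 1.730000]
Iteration 2:
  c_2 = (1.280000 + 1.730000)/2 = 1.505000
  f(c_2) = f(1.505000) = 1.120338
  f(a) × f(c) < 0, new interval: [1.280000, 1.505000]
Iteration 3:
  c_3 = (1.280000 + 1.505000)/2 = 1.392500
  f(c_3) = f(1.392500) = -0.025061
  f(a) × f(c) ≥ 0, new interval: [1.392500, 1.505000]
Iteration 4:
  c_4 = (1.392500 + 1.505000)/2 = 1.448750
  f(c_4) = f(1.448750) = 0.507783
  f(a) × f(c) < 0, new interval: [1.392500, 1.448750]

After 4 iteration(s), the approximation is c_4 = 1.448750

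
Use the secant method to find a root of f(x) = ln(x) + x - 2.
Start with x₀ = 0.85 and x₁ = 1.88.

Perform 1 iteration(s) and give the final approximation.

f(x) = ln(x) + x - 2
x₀ = 0.85, x₁ = 1.88

Secant formula: x_{n+1} = x_n - f(x_n)(x_n - x_{n-1})/(f(x_n) - f(x_{n-1}))

Iteration 1:
  f(0.850000) = -1.312519
  f(1.880000) = 0.511272
  x_2 = 1.880000 - 0.511272×(1.880000 - 0.850000)/(0.511272 - (-1.312519))
       = 1.591255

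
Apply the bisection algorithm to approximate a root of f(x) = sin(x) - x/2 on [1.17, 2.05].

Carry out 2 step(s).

f(x) = sin(x) - x/2
Initial interval: [1.17, 2.05]

Iteration 1:
  c_1 = (1.170000 + 2.050000)/2 = 1.610000
  f(c_1) = f(1.610000) = 0.194232
  f(a) × f(c) ≥ 0, new interval: [1.610000, 2.050000]
Iteration 2:
  c_2 = (1.610000 + 2.050000)/2 = 1.830000
  f(c_2) = f(1.830000) = 0.051594
  f(a) × f(c) ≥ 0, new interval: [1.830000, 2.050000]

After 2 iteration(s), the approximation is c_2 = 1.830000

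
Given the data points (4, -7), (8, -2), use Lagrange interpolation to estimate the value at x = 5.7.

Lagrange interpolation formula:
P(x) = Σ yᵢ × Lᵢ(x)
where Lᵢ(x) = Π_{j≠i} (x - xⱼ)/(xᵢ - xⱼ)

L_0(5.7) = (5.7 - 8)/(4 - 8) = 0.575000
L_1(5.7) = (5.7 - 4)/(8 - 4) = 0.425000

P(5.7) = (-7)×L_0(5.7) + (-2)×L_1(5.7)
P(5.7) = -4.875000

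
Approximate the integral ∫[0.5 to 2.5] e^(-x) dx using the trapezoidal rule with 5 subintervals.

f(x) = e^(-x)
a = 0.5, b = 2.5, n = 5
h = (b - a)/n = 0.400000

Trapezoidal rule: (h/2)[f(x₀) + 2f(x₁) + 2f(x₂) + ... + f(xₙ)]

x_0 = 0.5000, f(x_0) = 0.606531, coefficient = 1
x_1 = 0.9000, f(x_1) = 0.406570, coefficient = 2
x_2 = 1.3000, f(x_2) = 0.272532, coefficient = 2
x_3 = 1.7000, f(x_3) = 0.182684, coefficient = 2
x_4 = 2.1000, f(x_4) = 0.122456, coefficient = 2
x_5 = 2.5000, f(x_5) = 0.082085, coefficient = 1

I ≈ (0.400000/2) × 2.657098 = 0.531420
Exact value: 0.524446
Error: 0.006974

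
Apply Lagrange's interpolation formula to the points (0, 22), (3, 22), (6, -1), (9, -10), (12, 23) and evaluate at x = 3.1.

Lagrange interpolation formula:
P(x) = Σ yᵢ × Lᵢ(x)
where Lᵢ(x) = Π_{j≠i} (x - xⱼ)/(xᵢ - xⱼ)

L_0(3.1) = (3.1 - 3)/(0 - 3) × (3.1 - 6)/(0 - 6) × (3.1 - 9)/(0 - 9) × (3.1 - 12)/(0 - 12) = -0.007833
L_1(3.1) = (3.1 - 0)/(3 - 0) × (3.1 - 6)/(3 - 6) × (3.1 - 9)/(3 - 9) × (3.1 - 12)/(3 - 12) = 0.971327
L_2(3.1) = (3.1 - 0)/(6 - 0) × (3.1 - 3)/(6 - 3) × (3.1 - 9)/(6 - 9) × (3.1 - 12)/(6 - 12) = 0.050241
L_3(3.1) = (3.1 - 0)/(9 - 0) × (3.1 - 3)/(9 - 3) × (3.1 - 6)/(9 - 6) × (3.1 - 12)/(9 - 12) = -0.016463
L_4(3.1) = (3.1 - 0)/(12 - 0) × (3.1 - 3)/(12 - 3) × (3.1 - 6)/(12 - 6) × (3.1 - 9)/(12 - 9) = 0.002728

P(3.1) = 22×L_0(3.1) + 22×L_1(3.1) + (-1)×L_2(3.1) + (-10)×L_3(3.1) + 23×L_4(3.1)
P(3.1) = 21.374006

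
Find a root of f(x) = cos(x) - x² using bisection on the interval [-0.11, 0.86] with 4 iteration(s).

f(x) = cos(x) - x²
Initial interval: [-0.11, 0.86]

Iteration 1:
  c_1 = (-0.110000 + 0.860000)/2 = 0.375000
  f(c_1) = f(0.375000) = 0.789883
  f(a) × f(c) ≥ 0, new interval: [0.375000, 0.860000]
Iteration 2:
  c_2 = (0.375000 + 0.860000)/2 = 0.617500
  f(c_2) = f(0.617500) = 0.434022
  f(a) × f(c) ≥ 0, new interval: [0.617500, 0.860000]
Iteration 3:
  c_3 = (0.617500 + 0.860000)/2 = 0.738750
  f(c_3) = f(0.738750) = 0.193559
  f(a) × f(c) ≥ 0, new interval: [0.738750, 0.860000]
Iteration 4:
  c_4 = (0.738750 + 0.860000)/2 = 0.799375
  f(c_4) = f(0.799375) = 0.058155
  f(a) × f(c) ≥ 0, new interval: [0.799375, 0.860000]

After 4 iteration(s), the approximation is c_4 = 0.799375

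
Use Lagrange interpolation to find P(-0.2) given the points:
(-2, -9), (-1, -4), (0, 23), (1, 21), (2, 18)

Lagrange interpolation formula:
P(x) = Σ yᵢ × Lᵢ(x)
where Lᵢ(x) = Π_{j≠i} (x - xⱼ)/(xᵢ - xⱼ)

L_0(-0.2) = (-0.2 - (-1))/(-2 - (-1)) × (-0.2 - 0)/(-2 - 0) × (-0.2 - 1)/(-2 - 1) × (-0.2 - 2)/(-2 - 2) = -0.017600
L_1(-0.2) = (-0.2 - (-2))/(-1 - (-2)) × (-0.2 - 0)/(-1 - 0) × (-0.2 - 1)/(-1 - 1) × (-0.2 - 2)/(-1 - 2) = 0.158400
L_2(-0.2) = (-0.2 - (-2))/(0 - (-2)) × (-0.2 - (-1))/(0 - (-1)) × (-0.2 - 1)/(0 - 1) × (-0.2 - 2)/(0 - 2) = 0.950400
L_3(-0.2) = (-0.2 - (-2))/(1 - (-2)) × (-0.2 - (-1))/(1 - (-1)) × (-0.2 - 0)/(1 - 0) × (-0.2 - 2)/(1 - 2) = -0.105600
L_4(-0.2) = (-0.2 - (-2))/(2 - (-2)) × (-0.2 - (-1))/(2 - (-1)) × (-0.2 - 0)/(2 - 0) × (-0.2 - 1)/(2 - 1) = 0.014400

P(-0.2) = (-9)×L_0(-0.2) + (-4)×L_1(-0.2) + 23×L_2(-0.2) + 21×L_3(-0.2) + 18×L_4(-0.2)
P(-0.2) = 19.425600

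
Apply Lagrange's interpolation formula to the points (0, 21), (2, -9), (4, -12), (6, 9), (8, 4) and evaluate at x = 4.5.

Lagrange interpolation formula:
P(x) = Σ yᵢ × Lᵢ(x)
where Lᵢ(x) = Π_{j≠i} (x - xⱼ)/(xᵢ - xⱼ)

L_0(4.5) = (4.5 - 2)/(0 - 2) × (4.5 - 4)/(0 - 4) × (4.5 - 6)/(0 - 6) × (4.5 - 8)/(0 - 8) = 0.017090
L_1(4.5) = (4.5 - 0)/(2 - 0) × (4.5 - 4)/(2 - 4) × (4.5 - 6)/(2 - 6) × (4.5 - 8)/(2 - 8) = -0.123047
L_2(4.5) = (4.5 - 0)/(4 - 0) × (4.5 - 2)/(4 - 2) × (4.5 - 6)/(4 - 6) × (4.5 - 8)/(4 - 8) = 0.922852
L_3(4.5) = (4.5 - 0)/(6 - 0) × (4.5 - 2)/(6 - 2) × (4.5 - 4)/(6 - 4) × (4.5 - 8)/(6 - 8) = 0.205078
L_4(4.5) = (4.5 - 0)/(8 - 0) × (4.5 - 2)/(8 - 2) × (4.5 - 4)/(8 - 4) × (4.5 - 6)/(8 - 6) = -0.021973

P(4.5) = 21×L_0(4.5) + (-9)×L_1(4.5) + (-12)×L_2(4.5) + 9×L_3(4.5) + 4×L_4(4.5)
P(4.5) = -7.850098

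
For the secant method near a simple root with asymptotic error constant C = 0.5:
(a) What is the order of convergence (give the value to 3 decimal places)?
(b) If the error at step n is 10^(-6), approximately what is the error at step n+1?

(a) Secant method has superlinear convergence with order φ = (1+√5)/2 ≈ 1.618.
    This means |e_{n+1}| ≈ C|e_n|^1.618.

(b) With |e_n| = 10^(-6) and C = 0.5:
    |e_{n+1}| ≈ 0.5 × (10^(-6))^1.618 = 0.5 × 10^(-9.71)

(a) ≈ 1.618 (golden ratio); (b) |e_{n+1}| ≈ 9.790e-11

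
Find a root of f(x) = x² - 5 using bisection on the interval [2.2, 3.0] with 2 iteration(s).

f(x) = x² - 5
Initial interval: [2.2, 3.0]

Iteration 1:
  c_1 = (2.200000 + 3.000000)/2 = 2.600000
  f(c_1) = f(2.600000) = 1.760000
  f(a) × f(c) < 0, new interval: [2.200000, 2.600000]
Iteration 2:
  c_2 = (2.200000 + 2.600000)/2 = 2.400000
  f(c_2) = f(2.400000) = 0.760000
  f(a) × f(c) < 0, new interval: [2.200000, 2.400000]

After 2 iteration(s), the approximation is c_2 = 2.400000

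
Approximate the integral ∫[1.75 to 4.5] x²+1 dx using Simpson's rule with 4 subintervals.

f(x) = x²+1
a = 1.75, b = 4.5, n = 4
h = (b - a)/n = 0.687500

Simpson's rule: (h/3)[f(x₀) + 4f(x₁) + 2f(x₂) + ... + f(xₙ)]

x_0 = 1.7500, f(x_0) = 4.062500, coefficient = 1
x_1 = 2.4375, f(x_1) = 6.941406, coefficient = 4
x_2 = 3.1250, f(x_2) = 10.765625, coefficient = 2
x_3 = 3.8125, f(x_3) = 15.535156, coefficient = 4
x_4 = 4.5000, f(x_4) = 21.250000, coefficient = 1

I ≈ (0.687500/3) × 136.750000 = 31.338542
Exact value: 31.338542
Error: 0.000000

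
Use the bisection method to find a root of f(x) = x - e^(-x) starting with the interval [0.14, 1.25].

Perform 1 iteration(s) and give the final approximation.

f(x) = x - e^(-x)
Initial interval: [0.14, 1.25]

Iteration 1:
  c_1 = (0.140000 + 1.250000)/2 = 0.695000
  f(c_1) = f(0.695000) = 0.195926
  f(a) × f(c) < 0, new interval: [0.140000, 0.695000]

After 1 iteration(s), the approximation is c_1 = 0.695000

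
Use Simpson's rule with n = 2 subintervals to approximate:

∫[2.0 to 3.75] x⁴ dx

f(x) = x⁴
a = 2.0, b = 3.75, n = 2
h = (b - a)/n = 0.875000

Simpson's rule: (h/3)[f(x₀) + 4f(x₁) + 2f(x₂) + ... + f(xₙ)]

x_0 = 2.0000, f(x_0) = 16.000000, coefficient = 1
x_1 = 2.8750, f(x_1) = 68.320557, coefficient = 4
x_2 = 3.7500, f(x_2) = 197.753906, coefficient = 1

I ≈ (0.875000/3) × 487.036133 = 142.052205
Exact value: 141.915430
Error: 0.136776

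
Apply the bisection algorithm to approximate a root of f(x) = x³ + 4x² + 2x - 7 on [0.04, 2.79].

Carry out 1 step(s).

f(x) = x³ + 4x² + 2x - 7
Initial interval: [0.04, 2.79]

Iteration 1:
  c_1 = (0.040000 + 2.790000)/2 = 1.415000
  f(c_1) = f(1.415000) = 6.672048
  f(a) × f(c) < 0, new interval: [0.040000, 1.415000]

After 1 iteration(s), the approximation is c_1 = 1.415000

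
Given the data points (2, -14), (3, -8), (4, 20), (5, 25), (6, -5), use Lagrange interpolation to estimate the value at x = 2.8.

Lagrange interpolation formula:
P(x) = Σ yᵢ × Lᵢ(x)
where Lᵢ(x) = Π_{j≠i} (x - xⱼ)/(xᵢ - xⱼ)

L_0(2.8) = (2.8 - 3)/(2 - 3) × (2.8 - 4)/(2 - 4) × (2.8 - 5)/(2 - 5) × (2.8 - 6)/(2 - 6) = 0.070400
L_1(2.8) = (2.8 - 2)/(3 - 2) × (2.8 - 4)/(3 - 4) × (2.8 - 5)/(3 - 5) × (2.8 - 6)/(3 - 6) = 1.126400
L_2(2.8) = (2.8 - 2)/(4 - 2) × (2.8 - 3)/(4 - 3) × (2.8 - 5)/(4 - 5) × (2.8 - 6)/(4 - 6) = -0.281600
L_3(2.8) = (2.8 - 2)/(5 - 2) × (2.8 - 3)/(5 - 3) × (2.8 - 4)/(5 - 4) × (2.8 - 6)/(5 - 6) = 0.102400
L_4(2.8) = (2.8 - 2)/(6 - 2) × (2.8 - 3)/(6 - 3) × (2.8 - 4)/(6 - 4) × (2.8 - 5)/(6 - 5) = -0.017600

P(2.8) = (-14)×L_0(2.8) + (-8)×L_1(2.8) + 20×L_2(2.8) + 25×L_3(2.8) + (-5)×L_4(2.8)
P(2.8) = -12.980800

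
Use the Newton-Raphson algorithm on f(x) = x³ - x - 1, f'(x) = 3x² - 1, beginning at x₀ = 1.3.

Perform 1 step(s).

f(x) = x³ - x - 1
f'(x) = 3x² - 1
x₀ = 1.3

Newton-Raphson formula: x_{n+1} = x_n - f(x_n)/f'(x_n)

Iteration 1:
  f(1.300000) = -0.103000
  f'(1.300000) = 4.070000
  x_1 = 1.300000 - (-0.103000)/4.070000 = 1.325307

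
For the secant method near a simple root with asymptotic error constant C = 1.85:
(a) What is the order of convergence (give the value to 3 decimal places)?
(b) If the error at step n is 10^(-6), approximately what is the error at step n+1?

(a) Secant method has superlinear convergence with order φ = (1+√5)/2 ≈ 1.618.
    This means |e_{n+1}| ≈ C|e_n|^1.618.

(b) With |e_n| = 10^(-6) and C = 1.85:
    |e_{n+1}| ≈ 1.85 × (10^(-6))^1.618 = 1.85 × 10^(-9.71)

(a) ≈ 1.618 (golden ratio); (b) |e_{n+1}| ≈ 3.622e-10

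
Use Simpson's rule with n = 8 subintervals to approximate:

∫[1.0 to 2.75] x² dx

f(x) = x²
a = 1.0, b = 2.75, n = 8
h = (b - a)/n = 0.218750

Simpson's rule: (h/3)[f(x₀) + 4f(x₁) + 2f(x₂) + ... + f(xₙ)]

x_0 = 1.0000, f(x_0) = 1.000000, coefficient = 1
x_1 = 1.2188, f(x_1) = 1.485352, coefficient = 4
x_2 = 1.4375, f(x_2) = 2.066406, coefficient = 2
x_3 = 1.6562, f(x_3) = 2.743164, coefficient = 4
x_4 = 1.8750, f(x_4) = 3.515625, coefficient = 2
x_5 = 2.0938, f(x_5) = 4.383789, coefficient = 4
x_6 = 2.3125, f(x_6) = 5.347656, coefficient = 2
x_7 = 2.5312, f(x_7) = 6.407227, coefficient = 4
x_8 = 2.7500, f(x_8) = 7.562500, coefficient = 1

I ≈ (0.218750/3) × 90.500000 = 6.598958
Exact value: 6.598958
Error: 0.000000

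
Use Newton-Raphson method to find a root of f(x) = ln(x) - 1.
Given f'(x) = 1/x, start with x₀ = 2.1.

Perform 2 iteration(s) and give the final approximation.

f(x) = ln(x) - 1
f'(x) = 1/x
x₀ = 2.1

Newton-Raphson formula: x_{n+1} = x_n - f(x_n)/f'(x_n)

Iteration 1:
  f(2.100000) = -0.258063
  f'(2.100000) = 0.476190
  x_1 = 2.100000 - (-0.258063)/0.476190 = 2.641932
Iteration 2:
  f(2.641932) = -0.028490
  f'(2.641932) = 0.378511
  x_2 = 2.641932 - (-0.028490)/0.378511 = 2.717199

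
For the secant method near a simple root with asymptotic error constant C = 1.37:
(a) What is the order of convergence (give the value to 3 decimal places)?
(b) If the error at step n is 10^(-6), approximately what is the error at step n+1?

(a) Secant method has superlinear convergence with order φ = (1+√5)/2 ≈ 1.618.
    This means |e_{n+1}| ≈ C|e_n|^1.618.

(b) With |e_n| = 10^(-6) and C = 1.37:
    |e_{n+1}| ≈ 1.37 × (10^(-6))^1.618 = 1.37 × 10^(-9.71)

(a) ≈ 1.618 (golden ratio); (b) |e_{n+1}| ≈ 2.682e-10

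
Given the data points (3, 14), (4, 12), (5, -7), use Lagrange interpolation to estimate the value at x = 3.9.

Lagrange interpolation formula:
P(x) = Σ yᵢ × Lᵢ(x)
where Lᵢ(x) = Π_{j≠i} (x - xⱼ)/(xᵢ - xⱼ)

L_0(3.9) = (3.9 - 4)/(3 - 4) × (3.9 - 5)/(3 - 5) = 0.055000
L_1(3.9) = (3.9 - 3)/(4 - 3) × (3.9 - 5)/(4 - 5) = 0.990000
L_2(3.9) = (3.9 - 3)/(5 - 3) × (3.9 - 4)/(5 - 4) = -0.045000

P(3.9) = 14×L_0(3.9) + 12×L_1(3.9) + (-7)×L_2(3.9)
P(3.9) = 12.965000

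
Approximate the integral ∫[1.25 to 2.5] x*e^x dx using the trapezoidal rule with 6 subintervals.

f(x) = x*e^x
a = 1.25, b = 2.5, n = 6
h = (b - a)/n = 0.208333

Trapezoidal rule: (h/2)[f(x₀) + 2f(x₁) + 2f(x₂) + ... + f(xₙ)]

x_0 = 1.2500, f(x_0) = 4.362929, coefficient = 1
x_1 = 1.4583, f(x_1) = 6.269067, coefficient = 2
x_2 = 1.6667, f(x_2) = 8.824150, coefficient = 2
x_3 = 1.8750, f(x_3) = 12.226536, coefficient = 2
x_4 = 2.0833, f(x_4) = 16.731656, coefficient = 2
x_5 = 2.2917, f(x_5) = 22.667814, coefficient = 2
x_6 = 2.5000, f(x_6) = 30.456235, coefficient = 1

I ≈ (0.208333/2) × 168.257610 = 17.526834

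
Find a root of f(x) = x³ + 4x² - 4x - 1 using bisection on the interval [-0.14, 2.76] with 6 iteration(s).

f(x) = x³ + 4x² - 4x - 1
Initial interval: [-0.14, 2.76]

Iteration 1:
  c_1 = (-0.140000 + 2.760000)/2 = 1.310000
  f(c_1) = f(1.310000) = 2.872491
  f(a) × f(c) < 0, new interval: [-0.140000, 1.310000]
Iteration 2:
  c_2 = (-0.140000 + 1.310000)/2 = 0.585000
  f(c_2) = f(0.585000) = -1.770898
  f(a) × f(c) ≥ 0, new interval: [0.585000, 1.310000]
Iteration 3:
  c_3 = (0.585000 + 1.310000)/2 = 0.947500
  f(c_3) = f(0.947500) = -0.348351
  f(a) × f(c) ≥ 0, new interval: [0.947500, 1.310000]
Iteration 4:
  c_4 = (0.947500 + 1.310000)/2 = 1.128750
  f(c_4) = f(1.128750) = 1.019420
  f(a) × f(c) < 0, new interval: [0.947500, 1.128750]
Iteration 5:
  c_5 = (0.947500 + 1.128750)/2 = 1.038125
  f(c_5) = f(1.038125) = 0.277105
  f(a) × f(c) < 0, new interval: [0.947500, 1.038125]
Iteration 6:
  c_6 = (0.947500 + 1.038125)/2 = 0.992812
  f(c_6) = f(0.992812) = -0.049951
  f(a) × f(c) ≥ 0, new interval: [0.992812, 1.038125]

After 6 iteration(s), the approximation is c_6 = 0.992812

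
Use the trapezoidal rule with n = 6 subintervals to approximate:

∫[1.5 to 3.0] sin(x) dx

f(x) = sin(x)
a = 1.5, b = 3.0, n = 6
h = (b - a)/n = 0.250000

Trapezoidal rule: (h/2)[f(x₀) + 2f(x₁) + 2f(x₂) + ... + f(xₙ)]

x_0 = 1.5000, f(x_0) = 0.997495, coefficient = 1
x_1 = 1.7500, f(x_1) = 0.983986, coefficient = 2
x_2 = 2.0000, f(x_2) = 0.909297, coefficient = 2
x_3 = 2.2500, f(x_3) = 0.778073, coefficient = 2
x_4 = 2.5000, f(x_4) = 0.598472, coefficient = 2
x_5 = 2.7500, f(x_5) = 0.381661, coefficient = 2
x_6 = 3.0000, f(x_6) = 0.141120, coefficient = 1

I ≈ (0.250000/2) × 8.441594 = 1.055199
Exact value: 1.060730
Error: 0.005530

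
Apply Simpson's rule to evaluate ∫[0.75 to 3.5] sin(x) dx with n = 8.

f(x) = sin(x)
a = 0.75, b = 3.5, n = 8
h = (b - a)/n = 0.343750

Simpson's rule: (h/3)[f(x₀) + 4f(x₁) + 2f(x₂) + ... + f(xₙ)]

x_0 = 0.7500, f(x_0) = 0.681639, coefficient = 1
x_1 = 1.0938, f(x_1) = 0.888355, coefficient = 4
x_2 = 1.4375, f(x_2) = 0.991129, coefficient = 2
x_3 = 1.7812, f(x_3) = 0.977936, coefficient = 4
x_4 = 2.1250, f(x_4) = 0.850320, coefficient = 2
x_5 = 2.4688, f(x_5) = 0.623212, coefficient = 4
x_6 = 2.8125, f(x_6) = 0.323185, coefficient = 2
x_7 = 3.1562, f(x_7) = -0.014657, coefficient = 4
x_8 = 3.5000, f(x_8) = -0.350783, coefficient = 1

I ≈ (0.343750/3) × 14.559507 = 1.668277
Exact value: 1.668146
Error: 0.000131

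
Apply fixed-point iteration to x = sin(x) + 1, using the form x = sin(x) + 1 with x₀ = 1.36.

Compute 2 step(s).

Equation: x = sin(x) + 1
Fixed-point form: x = sin(x) + 1
x₀ = 1.36

x_1 = g(1.360000) = 1.977865
x_2 = g(1.977865) = 1.918285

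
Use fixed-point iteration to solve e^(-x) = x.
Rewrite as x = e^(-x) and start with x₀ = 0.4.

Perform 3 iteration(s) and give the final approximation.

Equation: e^(-x) = x
Fixed-point form: x = e^(-x)
x₀ = 0.4

x_1 = g(0.400000) = 0.670320
x_2 = g(0.670320) = 0.511545
x_3 = g(0.511545) = 0.599569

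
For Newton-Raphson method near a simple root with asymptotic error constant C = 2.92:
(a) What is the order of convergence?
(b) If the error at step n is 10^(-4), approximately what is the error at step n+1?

(a) Newton-Raphson has quadratic (order 2) convergence near simple roots.
    This means |e_{n+1}| ≈ C|e_n|².

(b) With |e_n| = 10^(-4) and C = 2.92:
    |e_{n+1}| ≈ 2.92 × (10^(-4))² = 2.92 × 10^(-8)

(a) 2 (quadratic); (b) |e_{n+1}| ≈ 2.920e-08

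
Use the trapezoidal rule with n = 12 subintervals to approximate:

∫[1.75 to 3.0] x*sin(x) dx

f(x) = x*sin(x)
a = 1.75, b = 3.0, n = 12
h = (b - a)/n = 0.104167

Trapezoidal rule: (h/2)[f(x₀) + 2f(x₁) + 2f(x₂) + ... + f(xₙ)]

x_0 = 1.7500, f(x_0) = 1.721975, coefficient = 1
x_1 = 1.8542, f(x_1) = 1.780220, coefficient = 2
x_2 = 1.9583, f(x_2) = 1.813109, coefficient = 2
x_3 = 2.0625, f(x_3) = 1.818155, coefficient = 2
x_4 = 2.1667, f(x_4) = 1.793264, coefficient = 2
x_5 = 2.2708, f(x_5) = 1.736775, coefficient = 2
x_6 = 2.3750, f(x_6) = 1.647502, coefficient = 2
x_7 = 2.4792, f(x_7) = 1.524766, coefficient = 2
x_8 = 2.5833, f(x_8) = 1.368419, coefficient = 2
x_9 = 2.6875, f(x_9) = 1.178864, coefficient = 2
x_10 = 2.7917, f(x_10) = 0.957062, coefficient = 2
x_11 = 2.8958, f(x_11) = 0.704536, coefficient = 2
x_12 = 3.0000, f(x_12) = 0.423360, coefficient = 1

I ≈ (0.104167/2) × 34.790678 = 1.812014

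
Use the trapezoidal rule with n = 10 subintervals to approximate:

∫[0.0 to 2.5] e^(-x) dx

f(x) = e^(-x)
a = 0.0, b = 2.5, n = 10
h = (b - a)/n = 0.250000

Trapezoidal rule: (h/2)[f(x₀) + 2f(x₁) + 2f(x₂) + ... + f(xₙ)]

x_0 = 0.0000, f(x_0) = 1.000000, coefficient = 1
x_1 = 0.2500, f(x_1) = 0.778801, coefficient = 2
x_2 = 0.5000, f(x_2) = 0.606531, coefficient = 2
x_3 = 0.7500, f(x_3) = 0.472367, coefficient = 2
x_4 = 1.0000, f(x_4) = 0.367879, coefficient = 2
x_5 = 1.2500, f(x_5) = 0.286505, coefficient = 2
x_6 = 1.5000, f(x_6) = 0.223130, coefficient = 2
x_7 = 1.7500, f(x_7) = 0.173774, coefficient = 2
x_8 = 2.0000, f(x_8) = 0.135335, coefficient = 2
x_9 = 2.2500, f(x_9) = 0.105399, coefficient = 2
x_10 = 2.5000, f(x_10) = 0.082085, coefficient = 1

I ≈ (0.250000/2) × 7.381527 = 0.922691
Exact value: 0.917915
Error: 0.004776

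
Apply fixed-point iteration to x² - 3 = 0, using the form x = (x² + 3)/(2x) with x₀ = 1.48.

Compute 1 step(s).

Equation: x² - 3 = 0
Fixed-point form: x = (x² + 3)/(2x)
x₀ = 1.48

x_1 = g(1.480000) = 1.753514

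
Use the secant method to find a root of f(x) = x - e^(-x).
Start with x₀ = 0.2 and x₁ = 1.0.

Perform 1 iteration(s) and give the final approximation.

f(x) = x - e^(-x)
x₀ = 0.2, x₁ = 1.0

Secant formula: x_{n+1} = x_n - f(x_n)(x_n - x_{n-1})/(f(x_n) - f(x_{n-1}))

Iteration 1:
  f(0.200000) = -0.618731
  f(1.000000) = 0.632121
  x_2 = 1.000000 - 0.632121×(1.000000 - 0.200000)/(0.632121 - (-0.618731))
       = 0.595718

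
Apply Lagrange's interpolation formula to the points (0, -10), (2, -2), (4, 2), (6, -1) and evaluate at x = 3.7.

Lagrange interpolation formula:
P(x) = Σ yᵢ × Lᵢ(x)
where Lᵢ(x) = Π_{j≠i} (x - xⱼ)/(xᵢ - xⱼ)

L_0(3.7) = (3.7 - 2)/(0 - 2) × (3.7 - 4)/(0 - 4) × (3.7 - 6)/(0 - 6) = -0.024437
L_1(3.7) = (3.7 - 0)/(2 - 0) × (3.7 - 4)/(2 - 4) × (3.7 - 6)/(2 - 6) = 0.159562
L_2(3.7) = (3.7 - 0)/(4 - 0) × (3.7 - 2)/(4 - 2) × (3.7 - 6)/(4 - 6) = 0.904188
L_3(3.7) = (3.7 - 0)/(6 - 0) × (3.7 - 2)/(6 - 2) × (3.7 - 4)/(6 - 4) = -0.039312

P(3.7) = (-10)×L_0(3.7) + (-2)×L_1(3.7) + 2×L_2(3.7) + (-1)×L_3(3.7)
P(3.7) = 1.772938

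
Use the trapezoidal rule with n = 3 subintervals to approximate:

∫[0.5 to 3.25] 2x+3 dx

f(x) = 2x+3
a = 0.5, b = 3.25, n = 3
h = (b - a)/n = 0.916667

Trapezoidal rule: (h/2)[f(x₀) + 2f(x₁) + 2f(x₂) + ... + f(xₙ)]

x_0 = 0.5000, f(x_0) = 4.000000, coefficient = 1
x_1 = 1.4167, f(x_1) = 5.833333, coefficient = 2
x_2 = 2.3333, f(x_2) = 7.666667, coefficient = 2
x_3 = 3.2500, f(x_3) = 9.500000, coefficient = 1

I ≈ (0.916667/2) × 40.500000 = 18.562500
Exact value: 18.562500
Error: 0.000000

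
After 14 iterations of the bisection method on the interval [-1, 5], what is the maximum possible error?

Bisection error bound: |error| ≤ (b-a)/2^n
|error| ≤ (5 - (-1))/2^14 = 6/2^14
|error| ≤ 0.0003662109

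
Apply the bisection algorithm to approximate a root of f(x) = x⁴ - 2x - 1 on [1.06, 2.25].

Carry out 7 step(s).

f(x) = x⁴ - 2x - 1
Initial interval: [1.06, 2.25]

Iteration 1:
  c_1 = (1.060000 + 2.250000)/2 = 1.655000
  f(c_1) = f(1.655000) = 3.192258
  f(a) × f(c) < 0, new interval: [1.060000, 1.655000]
Iteration 2:
  c_2 = (1.060000 + 1.655000)/2 = 1.357500
  f(c_2) = f(1.357500) = -0.319065
  f(a) × f(c) ≥ 0, new interval: [1.357500, 1.655000]
Iteration 3:
  c_3 = (1.357500 + 1.655000)/2 = 1.506250
  f(c_3) = f(1.506250) = 1.134904
  f(a) × f(c) < 0, new interval: [1.357500, 1.506250]
Iteration 4:
  c_4 = (1.357500 + 1.506250)/2 = 1.431875
  f(c_4) = f(1.431875) = 0.339841
  f(a) × f(c) < 0, new interval: [1.357500, 1.431875]
Iteration 5:
  c_5 = (1.357500 + 1.431875)/2 = 1.394687
  f(c_5) = f(1.394687) = -0.005754
  f(a) × f(c) ≥ 0, new interval: [1.394687, 1.431875]
Iteration 6:
  c_6 = (1.394687 + 1.431875)/2 = 1.413281
  f(c_6) = f(1.413281) = 0.162900
  f(a) × f(c) < 0, new interval: [1.394687, 1.413281]
Iteration 7:
  c_7 = (1.394687 + 1.413281)/2 = 1.403984
  f(c_7) = f(1.403984) = 0.077551
  f(a) × f(c) < 0, new interval: [1.394687, 1.403984]

After 7 iteration(s), the approximation is c_7 = 1.403984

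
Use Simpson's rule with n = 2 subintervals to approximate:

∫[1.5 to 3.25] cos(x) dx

f(x) = cos(x)
a = 1.5, b = 3.25, n = 2
h = (b - a)/n = 0.875000

Simpson's rule: (h/3)[f(x₀) + 4f(x₁) + 2f(x₂) + ... + f(xₙ)]

x_0 = 1.5000, f(x_0) = 0.070737, coefficient = 1
x_1 = 2.3750, f(x_1) = -0.720278, coefficient = 4
x_2 = 3.2500, f(x_2) = -0.994130, coefficient = 1

I ≈ (0.875000/3) × -3.804506 = -1.109648
Exact value: -1.105690
Error: 0.003958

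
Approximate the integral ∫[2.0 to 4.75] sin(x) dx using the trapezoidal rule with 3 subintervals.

f(x) = sin(x)
a = 2.0, b = 4.75, n = 3
h = (b - a)/n = 0.916667

Trapezoidal rule: (h/2)[f(x₀) + 2f(x₁) + 2f(x₂) + ... + f(xₙ)]

x_0 = 2.0000, f(x_0) = 0.909297, coefficient = 1
x_1 = 2.9167, f(x_1) = 0.223034, coefficient = 2
x_2 = 3.8333, f(x_2) = -0.637879, coefficient = 2
x_3 = 4.7500, f(x_3) = -0.999293, coefficient = 1

I ≈ (0.916667/2) × -0.919684 = -0.421522
Exact value: -0.453749
Error: 0.032227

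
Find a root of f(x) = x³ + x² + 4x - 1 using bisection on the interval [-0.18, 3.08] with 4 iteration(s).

f(x) = x³ + x² + 4x - 1
Initial interval: [-0.18, 3.08]

Iteration 1:
  c_1 = (-0.180000 + 3.080000)/2 = 1.450000
  f(c_1) = f(1.450000) = 9.951125
  f(a) × f(c) < 0, new interval: [-0.180000, 1.450000]
Iteration 2:
  c_2 = (-0.180000 + 1.450000)/2 = 0.635000
  f(c_2) = f(0.635000) = 2.199273
  f(a) × f(c) < 0, new interval: [-0.180000, 0.635000]
Iteration 3:
  c_3 = (-0.180000 + 0.635000)/2 = 0.227500
  f(c_3) = f(0.227500) = -0.026469
  f(a) × f(c) ≥ 0, new interval: [0.227500, 0.635000]
Iteration 4:
  c_4 = (0.227500 + 0.635000)/2 = 0.431250
  f(c_4) = f(0.431250) = 0.991179
  f(a) × f(c) < 0, new interval: [0.227500, 0.431250]

After 4 iteration(s), the approximation is c_4 = 0.431250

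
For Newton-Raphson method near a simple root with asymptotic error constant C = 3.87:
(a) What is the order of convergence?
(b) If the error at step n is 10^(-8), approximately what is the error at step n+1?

(a) Newton-Raphson has quadratic (order 2) convergence near simple roots.
    This means |e_{n+1}| ≈ C|e_n|².

(b) With |e_n| = 10^(-8) and C = 3.87:
    |e_{n+1}| ≈ 3.87 × (10^(-8))² = 3.87 × 10^(-16)

(a) 2 (quadratic); (b) |e_{n+1}| ≈ 3.870e-16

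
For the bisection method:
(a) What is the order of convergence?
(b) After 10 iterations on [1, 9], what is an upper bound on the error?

(a) Bisection has linear (order 1) convergence; the error is halved each step.

(b) Error bound = (b-a)/2^n = (9 - 1)/2^{10}
    = 8/2^{10}

(a) 1 (linear); (b) error ≤ 7.81e-03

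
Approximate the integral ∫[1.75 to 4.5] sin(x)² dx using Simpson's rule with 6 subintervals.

f(x) = sin(x)²
a = 1.75, b = 4.5, n = 6
h = (b - a)/n = 0.458333

Simpson's rule: (h/3)[f(x₀) + 4f(x₁) + 2f(x₂) + ... + f(xₙ)]

x_0 = 1.7500, f(x_0) = 0.968228, coefficient = 1
x_1 = 2.2083, f(x_1) = 0.645715, coefficient = 4
x_2 = 2.6667, f(x_2) = 0.209098, coefficient = 2
x_3 = 3.1250, f(x_3) = 0.000275, coefficient = 4
x_4 = 3.5833, f(x_4) = 0.182768, coefficient = 2
x_5 = 4.0417, f(x_5) = 0.613673, coefficient = 4
x_6 = 4.5000, f(x_6) = 0.955565, coefficient = 1

I ≈ (0.458333/3) × 7.746181 = 1.183444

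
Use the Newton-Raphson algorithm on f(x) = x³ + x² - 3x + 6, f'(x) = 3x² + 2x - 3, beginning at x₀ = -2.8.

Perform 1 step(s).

f(x) = x³ + x² - 3x + 6
f'(x) = 3x² + 2x - 3
x₀ = -2.8

Newton-Raphson formula: x_{n+1} = x_n - f(x_n)/f'(x_n)

Iteration 1:
  f(-2.800000) = 0.288000
  f'(-2.800000) = 14.920000
  x_1 = -2.800000 - 0.288000/14.920000 = -2.819303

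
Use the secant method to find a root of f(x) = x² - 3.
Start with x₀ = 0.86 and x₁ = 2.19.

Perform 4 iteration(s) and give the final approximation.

f(x) = x² - 3
x₀ = 0.86, x₁ = 2.19

Secant formula: x_{n+1} = x_n - f(x_n)(x_n - x_{n-1})/(f(x_n) - f(x_{n-1}))

Iteration 1:
  f(0.860000) = -2.260400
  f(2.190000) = 1.796100
  x_2 = 2.190000 - 1.796100×(2.190000 - 0.860000)/(1.796100 - (-2.260400))
       = 1.601115
Iteration 2:
  f(2.190000) = 1.796100
  f(1.601115) = -0.436432
  x_3 = 1.601115 - (-0.436432)×(1.601115 - 2.190000)/(-0.436432 - 1.796100)
       = 1.716234
Iteration 3:
  f(1.601115) = -0.436432
  f(1.716234) = -0.054540
  x_4 = 1.716234 - (-0.054540)×(1.716234 - 1.601115)/(-0.054540 - (-0.436432))
       = 1.732675
Iteration 4:
  f(1.716234) = -0.054540
  f(1.732675) = 0.002163
  x_5 = 1.732675 - 0.002163×(1.732675 - 1.716234)/(0.002163 - (-0.054540))
       = 1.732048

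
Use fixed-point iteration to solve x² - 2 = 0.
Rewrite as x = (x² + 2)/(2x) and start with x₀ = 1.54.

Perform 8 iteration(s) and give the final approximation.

Equation: x² - 2 = 0
Fixed-point form: x = (x² + 2)/(2x)
x₀ = 1.54

x_1 = g(1.540000) = 1.419351
x_2 = g(1.419351) = 1.414223
x_3 = g(1.414223) = 1.414214
x_4 = g(1.414214) = 1.414214
x_5 = g(1.414214) = 1.414214
x_6 = g(1.414214) = 1.414214
x_7 = g(1.414214) = 1.414214
x_8 = g(1.414214) = 1.414214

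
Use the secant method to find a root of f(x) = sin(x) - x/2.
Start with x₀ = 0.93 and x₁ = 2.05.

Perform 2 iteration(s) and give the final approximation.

f(x) = sin(x) - x/2
x₀ = 0.93, x₁ = 2.05

Secant formula: x_{n+1} = x_n - f(x_n)(x_n - x_{n-1})/(f(x_n) - f(x_{n-1}))

Iteration 1:
  f(0.930000) = 0.336620
  f(2.050000) = -0.137638
  x_2 = 2.050000 - (-0.137638)×(2.050000 - 0.930000)/(-0.137638 - 0.336620)
       = 1.724957
Iteration 2:
  f(2.050000) = -0.137638
  f(1.724957) = 0.125662
  x_3 = 1.724957 - 0.125662×(1.724957 - 2.050000)/(0.125662 - (-0.137638))
       = 1.880087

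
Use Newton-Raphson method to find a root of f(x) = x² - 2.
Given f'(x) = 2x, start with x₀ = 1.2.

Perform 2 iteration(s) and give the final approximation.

f(x) = x² - 2
f'(x) = 2x
x₀ = 1.2

Newton-Raphson formula: x_{n+1} = x_n - f(x_n)/f'(x_n)

Iteration 1:
  f(1.200000) = -0.560000
  f'(1.200000) = 2.400000
  x_1 = 1.200000 - (-0.560000)/2.400000 = 1.433333
Iteration 2:
  f(1.433333) = 0.054444
  f'(1.433333) = 2.866667
  x_2 = 1.433333 - 0.054444/2.866667 = 1.414341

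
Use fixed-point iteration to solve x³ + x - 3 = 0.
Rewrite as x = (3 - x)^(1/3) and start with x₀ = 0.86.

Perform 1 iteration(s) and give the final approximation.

Equation: x³ + x - 3 = 0
Fixed-point form: x = (3 - x)^(1/3)
x₀ = 0.86

x_1 = g(0.860000) = 1.288659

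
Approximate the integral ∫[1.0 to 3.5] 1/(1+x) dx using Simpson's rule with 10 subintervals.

f(x) = 1/(1+x)
a = 1.0, b = 3.5, n = 10
h = (b - a)/n = 0.250000

Simpson's rule: (h/3)[f(x₀) + 4f(x₁) + 2f(x₂) + ... + f(xₙ)]

x_0 = 1.0000, f(x_0) = 0.500000, coefficient = 1
x_1 = 1.2500, f(x_1) = 0.444444, coefficient = 4
x_2 = 1.5000, f(x_2) = 0.400000, coefficient = 2
x_3 = 1.7500, f(x_3) = 0.363636, coefficient = 4
x_4 = 2.0000, f(x_4) = 0.333333, coefficient = 2
x_5 = 2.2500, f(x_5) = 0.307692, coefficient = 4
x_6 = 2.5000, f(x_6) = 0.285714, coefficient = 2
x_7 = 2.7500, f(x_7) = 0.266667, coefficient = 4
x_8 = 3.0000, f(x_8) = 0.250000, coefficient = 2
x_9 = 3.2500, f(x_9) = 0.235294, coefficient = 4
x_10 = 3.5000, f(x_10) = 0.222222, coefficient = 1

I ≈ (0.250000/3) × 9.731253 = 0.810938
Exact value: 0.810930
Error: 0.000008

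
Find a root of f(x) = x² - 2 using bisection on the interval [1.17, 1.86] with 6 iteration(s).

f(x) = x² - 2
Initial interval: [1.17, 1.86]

Iteration 1:
  c_1 = (1.170000 + 1.860000)/2 = 1.515000
  f(c_1) = f(1.515000) = 0.295225
  f(a) × f(c) < 0, new interval: [1.170000, 1.515000]
Iteration 2:
  c_2 = (1.170000 + 1.515000)/2 = 1.342500
  f(c_2) = f(1.342500) = -0.197694
  f(a) × f(c) ≥ 0, new interval: [1.342500, 1.515000]
Iteration 3:
  c_3 = (1.342500 + 1.515000)/2 = 1.428750
  f(c_3) = f(1.428750) = 0.041327
  f(a) × f(c) < 0, new interval: [1.342500, 1.428750]
Iteration 4:
  c_4 = (1.342500 + 1.428750)/2 = 1.385625
  f(c_4) = f(1.385625) = -0.080043
  f(a) × f(c) ≥ 0, new interval: [1.385625, 1.428750]
Iteration 5:
  c_5 = (1.385625 + 1.428750)/2 = 1.407188
  f(c_5) = f(1.407188) = -0.019823
  f(a) × f(c) ≥ 0, new interval: [1.407188, 1.428750]
Iteration 6:
  c_6 = (1.407188 + 1.428750)/2 = 1.417969
  f(c_6) = f(1.417969) = 0.010635
  f(a) × f(c) < 0, new interval: [1.407188, 1.417969]

After 6 iteration(s), the approximation is c_6 = 1.417969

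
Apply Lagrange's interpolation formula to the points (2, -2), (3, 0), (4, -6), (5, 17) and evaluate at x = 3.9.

Lagrange interpolation formula:
P(x) = Σ yᵢ × Lᵢ(x)
where Lᵢ(x) = Π_{j≠i} (x - xⱼ)/(xᵢ - xⱼ)

L_0(3.9) = (3.9 - 3)/(2 - 3) × (3.9 - 4)/(2 - 4) × (3.9 - 5)/(2 - 5) = -0.016500
L_1(3.9) = (3.9 - 2)/(3 - 2) × (3.9 - 4)/(3 - 4) × (3.9 - 5)/(3 - 5) = 0.104500
L_2(3.9) = (3.9 - 2)/(4 - 2) × (3.9 - 3)/(4 - 3) × (3.9 - 5)/(4 - 5) = 0.940500
L_3(3.9) = (3.9 - 2)/(5 - 2) × (3.9 - 3)/(5 - 3) × (3.9 - 4)/(5 - 4) = -0.028500

P(3.9) = (-2)×L_0(3.9) + 0×L_1(3.9) + (-6)×L_2(3.9) + 17×L_3(3.9)
P(3.9) = -6.094500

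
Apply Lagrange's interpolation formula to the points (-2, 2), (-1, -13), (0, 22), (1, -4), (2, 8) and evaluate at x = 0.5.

Lagrange interpolation formula:
P(x) = Σ yᵢ × Lᵢ(x)
where Lᵢ(x) = Π_{j≠i} (x - xⱼ)/(xᵢ - xⱼ)

L_0(0.5) = (0.5 - (-1))/(-2 - (-1)) × (0.5 - 0)/(-2 - 0) × (0.5 - 1)/(-2 - 1) × (0.5 - 2)/(-2 - 2) = 0.023438
L_1(0.5) = (0.5 - (-2))/(-1 - (-2)) × (0.5 - 0)/(-1 - 0) × (0.5 - 1)/(-1 - 1) × (0.5 - 2)/(-1 - 2) = -0.156250
L_2(0.5) = (0.5 - (-2))/(0 - (-2)) × (0.5 - (-1))/(0 - (-1)) × (0.5 - 1)/(0 - 1) × (0.5 - 2)/(0 - 2) = 0.703125
L_3(0.5) = (0.5 - (-2))/(1 - (-2)) × (0.5 - (-1))/(1 - (-1)) × (0.5 - 0)/(1 - 0) × (0.5 - 2)/(1 - 2) = 0.468750
L_4(0.5) = (0.5 - (-2))/(2 - (-2)) × (0.5 - (-1))/(2 - (-1)) × (0.5 - 0)/(2 - 0) × (0.5 - 1)/(2 - 1) = -0.039062

P(0.5) = 2×L_0(0.5) + (-13)×L_1(0.5) + 22×L_2(0.5) + (-4)×L_3(0.5) + 8×L_4(0.5)
P(0.5) = 15.359375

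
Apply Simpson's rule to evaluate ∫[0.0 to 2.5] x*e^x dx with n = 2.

f(x) = x*e^x
a = 0.0, b = 2.5, n = 2
h = (b - a)/n = 1.250000

Simpson's rule: (h/3)[f(x₀) + 4f(x₁) + 2f(x₂) + ... + f(xₙ)]

x_0 = 0.0000, f(x_0) = 0.000000, coefficient = 1
x_1 = 1.2500, f(x_1) = 4.362929, coefficient = 4
x_2 = 2.5000, f(x_2) = 30.456235, coefficient = 1

I ≈ (1.250000/3) × 47.907950 = 19.961646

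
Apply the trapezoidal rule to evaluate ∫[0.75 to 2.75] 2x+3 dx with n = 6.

f(x) = 2x+3
a = 0.75, b = 2.75, n = 6
h = (b - a)/n = 0.333333

Trapezoidal rule: (h/2)[f(x₀) + 2f(x₁) + 2f(x₂) + ... + f(xₙ)]

x_0 = 0.7500, f(x_0) = 4.500000, coefficient = 1
x_1 = 1.0833, f(x_1) = 5.166667, coefficient = 2
x_2 = 1.4167, f(x_2) = 5.833333, coefficient = 2
x_3 = 1.7500, f(x_3) = 6.500000, coefficient = 2
x_4 = 2.0833, f(x_4) = 7.166667, coefficient = 2
x_5 = 2.4167, f(x_5) = 7.833333, coefficient = 2
x_6 = 2.7500, f(x_6) = 8.500000, coefficient = 1

I ≈ (0.333333/2) × 78.000000 = 13.000000
Exact value: 13.000000
Error: 0.000000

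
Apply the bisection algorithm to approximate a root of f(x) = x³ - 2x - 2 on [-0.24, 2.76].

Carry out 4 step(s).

f(x) = x³ - 2x - 2
Initial interval: [-0.24, 2.76]

Iteration 1:
  c_1 = (-0.240000 + 2.760000)/2 = 1.260000
  f(c_1) = f(1.260000) = -2.519624
  f(a) × f(c) ≥ 0, new interval: [1.260000, 2.760000]
Iteration 2:
  c_2 = (1.260000 + 2.760000)/2 = 2.010000
  f(c_2) = f(2.010000) = 2.100601
  f(a) × f(c) < 0, new interval: [1.260000, 2.010000]
Iteration 3:
  c_3 = (1.260000 + 2.010000)/2 = 1.635000
  f(c_3) = f(1.635000) = -0.899277
  f(a) × f(c) ≥ 0, new interval: [1.635000, 2.010000]
Iteration 4:
  c_4 = (1.635000 + 2.010000)/2 = 1.822500
  f(c_4) = f(1.822500) = 0.408445
  f(a) × f(c) < 0, new interval: [1.635000, 1.822500]

After 4 iteration(s), the approximation is c_4 = 1.822500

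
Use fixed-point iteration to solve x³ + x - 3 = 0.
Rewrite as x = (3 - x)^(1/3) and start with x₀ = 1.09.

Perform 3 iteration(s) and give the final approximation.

Equation: x³ + x - 3 = 0
Fixed-point form: x = (3 - x)^(1/3)
x₀ = 1.09

x_1 = g(1.090000) = 1.240731
x_2 = g(1.240731) = 1.207195
x_3 = g(1.207195) = 1.214817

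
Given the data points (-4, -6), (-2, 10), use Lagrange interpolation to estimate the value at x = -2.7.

Lagrange interpolation formula:
P(x) = Σ yᵢ × Lᵢ(x)
where Lᵢ(x) = Π_{j≠i} (x - xⱼ)/(xᵢ - xⱼ)

L_0(-2.7) = (-2.7 - (-2))/(-4 - (-2)) = 0.350000
L_1(-2.7) = (-2.7 - (-4))/(-2 - (-4)) = 0.650000

P(-2.7) = (-6)×L_0(-2.7) + 10×L_1(-2.7)
P(-2.7) = 4.400000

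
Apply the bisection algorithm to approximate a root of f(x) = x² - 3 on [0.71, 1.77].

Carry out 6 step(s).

f(x) = x² - 3
Initial interval: [0.71, 1.77]

Iteration 1:
  c_1 = (0.710000 + 1.770000)/2 = 1.240000
  f(c_1) = f(1.240000) = -1.462400
  f(a) × f(c) ≥ 0, new interval: [1.240000, 1.770000]
Iteration 2:
  c_2 = (1.240000 + 1.770000)/2 = 1.505000
  f(c_2) = f(1.505000) = -0.734975
  f(a) × f(c) ≥ 0, new interval: [1.505000, 1.770000]
Iteration 3:
  c_3 = (1.505000 + 1.770000)/2 = 1.637500
  f(c_3) = f(1.637500) = -0.318594
  f(a) × f(c) ≥ 0, new interval: [1.637500, 1.770000]
Iteration 4:
  c_4 = (1.637500 + 1.770000)/2 = 1.703750
  f(c_4) = f(1.703750) = -0.097236
  f(a) × f(c) ≥ 0, new interval: [1.703750, 1.770000]
Iteration 5:
  c_5 = (1.703750 + 1.770000)/2 = 1.736875
  f(c_5) = f(1.736875) = 0.016735
  f(a) × f(c) < 0, new interval: [1.703750, 1.736875]
Iteration 6:
  c_6 = (1.703750 + 1.736875)/2 = 1.720312
  f(c_6) = f(1.720312) = -0.040525
  f(a) × f(c) ≥ 0, new interval: [1.720312, 1.736875]

After 6 iteration(s), the approximation is c_6 = 1.720312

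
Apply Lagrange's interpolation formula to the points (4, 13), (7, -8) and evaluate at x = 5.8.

Lagrange interpolation formula:
P(x) = Σ yᵢ × Lᵢ(x)
where Lᵢ(x) = Π_{j≠i} (x - xⱼ)/(xᵢ - xⱼ)

L_0(5.8) = (5.8 - 7)/(4 - 7) = 0.400000
L_1(5.8) = (5.8 - 4)/(7 - 4) = 0.600000

P(5.8) = 13×L_0(5.8) + (-8)×L_1(5.8)
P(5.8) = 0.400000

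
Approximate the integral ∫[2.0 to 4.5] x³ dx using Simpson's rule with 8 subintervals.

f(x) = x³
a = 2.0, b = 4.5, n = 8
h = (b - a)/n = 0.312500

Simpson's rule: (h/3)[f(x₀) + 4f(x₁) + 2f(x₂) + ... + f(xₙ)]

x_0 = 2.0000, f(x_0) = 8.000000, coefficient = 1
x_1 = 2.3125, f(x_1) = 12.366455, coefficient = 4
x_2 = 2.6250, f(x_2) = 18.087891, coefficient = 2
x_3 = 2.9375, f(x_3) = 25.347412, coefficient = 4
x_4 = 3.2500, f(x_4) = 34.328125, coefficient = 2
x_5 = 3.5625, f(x_5) = 45.213135, coefficient = 4
x_6 = 3.8750, f(x_6) = 58.185547, coefficient = 2
x_7 = 4.1875, f(x_7) = 73.428467, coefficient = 4
x_8 = 4.5000, f(x_8) = 91.125000, coefficient = 1

I ≈ (0.312500/3) × 945.750000 = 98.515625
Exact value: 98.515625
Error: 0.000000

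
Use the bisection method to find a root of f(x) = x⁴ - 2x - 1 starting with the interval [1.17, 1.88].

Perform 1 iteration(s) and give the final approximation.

f(x) = x⁴ - 2x - 1
Initial interval: [1.17, 1.88]

Iteration 1:
  c_1 = (1.170000 + 1.880000)/2 = 1.525000
  f(c_1) = f(1.525000) = 1.358532
  f(a) × f(c) < 0, new interval: [1.170000, 1.525000]

After 1 iteration(s), the approximation is c_1 = 1.525000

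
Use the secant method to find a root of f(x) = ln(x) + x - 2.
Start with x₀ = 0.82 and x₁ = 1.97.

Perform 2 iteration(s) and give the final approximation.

f(x) = ln(x) + x - 2
x₀ = 0.82, x₁ = 1.97

Secant formula: x_{n+1} = x_n - f(x_n)(x_n - x_{n-1})/(f(x_n) - f(x_{n-1}))

Iteration 1:
  f(0.820000) = -1.378451
  f(1.970000) = 0.648034
  x_2 = 1.970000 - 0.648034×(1.970000 - 0.820000)/(0.648034 - (-1.378451))
       = 1.602251
Iteration 2:
  f(1.970000) = 0.648034
  f(1.602251) = 0.073660
  x_3 = 1.602251 - 0.073660×(1.602251 - 1.970000)/(0.073660 - 0.648034)
       = 1.555089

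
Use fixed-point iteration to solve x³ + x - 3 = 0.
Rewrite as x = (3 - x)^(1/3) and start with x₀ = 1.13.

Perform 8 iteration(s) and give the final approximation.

Equation: x³ + x - 3 = 0
Fixed-point form: x = (3 - x)^(1/3)
x₀ = 1.13

x_1 = g(1.130000) = 1.232009
x_2 = g(1.232009) = 1.209187
x_3 = g(1.209187) = 1.214367
x_4 = g(1.214367) = 1.213195
x_5 = g(1.213195) = 1.213461
x_6 = g(1.213461) = 1.213401
x_7 = g(1.213401) = 1.213414
x_8 = g(1.213414) = 1.213411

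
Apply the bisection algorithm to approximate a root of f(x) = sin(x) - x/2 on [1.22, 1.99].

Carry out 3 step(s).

f(x) = sin(x) - x/2
Initial interval: [1.22, 1.99]

Iteration 1:
  c_1 = (1.220000 + 1.990000)/2 = 1.605000
  f(c_1) = f(1.605000) = 0.196915
  f(a) × f(c) ≥ 0, new interval: [1.605000, 1.990000]
Iteration 2:
  c_2 = (1.605000 + 1.990000)/2 = 1.797500
  f(c_2) = f(1.797500) = 0.075663
  f(a) × f(c) ≥ 0, new interval: [1.797500, 1.990000]
Iteration 3:
  c_3 = (1.797500 + 1.990000)/2 = 1.893750
  f(c_3) = f(1.893750) = 0.001427
  f(a) × f(c) ≥ 0, new interval: [1.893750, 1.990000]

After 3 iteration(s), the approximation is c_3 = 1.893750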